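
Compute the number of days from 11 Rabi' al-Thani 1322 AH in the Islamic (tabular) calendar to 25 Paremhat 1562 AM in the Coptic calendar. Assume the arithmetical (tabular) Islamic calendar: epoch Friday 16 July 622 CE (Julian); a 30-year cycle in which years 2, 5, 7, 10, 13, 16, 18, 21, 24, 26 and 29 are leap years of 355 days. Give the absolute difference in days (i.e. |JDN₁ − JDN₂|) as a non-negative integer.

21268

First date → JDN 2416657; second date → JDN 2395389.
The interval is |2416657 − 2395389| = 21268 days.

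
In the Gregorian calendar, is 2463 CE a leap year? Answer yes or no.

2463 is not divisible by 4, so it is a common year.

no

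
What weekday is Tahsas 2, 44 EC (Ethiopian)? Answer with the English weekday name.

This is JDN 1740018 (27 November 51 Gregorian).
Since JDN mod 7 = 0 (0 = Monday), the day is Monday.

Monday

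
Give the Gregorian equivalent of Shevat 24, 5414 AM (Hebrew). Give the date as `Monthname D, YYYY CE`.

Julian Day Number of the source date = 2325213.
Converting JDN 2325213 to the Gregorian calendar gives 11 February 1654 CE.

February 11, 1654 CE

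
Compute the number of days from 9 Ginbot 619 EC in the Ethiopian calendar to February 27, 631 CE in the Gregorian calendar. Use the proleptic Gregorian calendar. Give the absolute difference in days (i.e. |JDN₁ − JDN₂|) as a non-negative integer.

1392

JDN of the first date = 1950193.
JDN of the second date = 1951585.
|1951585 − 1950193| = 1392.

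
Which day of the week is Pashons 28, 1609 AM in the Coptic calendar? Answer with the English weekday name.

Sunday

In the Gregorian calendar this is 4 June 1893 (JDN 2412619).
2412619 ≡ 6 (mod 7); counting from Monday = 0 gives Sunday.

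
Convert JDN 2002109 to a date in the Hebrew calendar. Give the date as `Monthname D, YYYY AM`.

The proleptic Gregorian equivalent of JDN 2002109 is 27 June 769.
In the Hebrew calendar that day is Tammuz 13, 4529 AM.

Tammuz 13, 4529 AM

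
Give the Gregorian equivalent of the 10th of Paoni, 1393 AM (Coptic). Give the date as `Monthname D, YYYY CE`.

Julian Day Number of the source date = 2333737.
Converting JDN 2333737 to the Gregorian calendar gives 14 June 1677 CE.

June 14, 1677 CE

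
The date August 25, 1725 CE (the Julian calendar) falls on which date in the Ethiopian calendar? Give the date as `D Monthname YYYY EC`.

Both dates share Julian Day Number 2351351; in the Ethiopian calendar that is 2 Pagume 1717 EC.

2 Pagume 1717 EC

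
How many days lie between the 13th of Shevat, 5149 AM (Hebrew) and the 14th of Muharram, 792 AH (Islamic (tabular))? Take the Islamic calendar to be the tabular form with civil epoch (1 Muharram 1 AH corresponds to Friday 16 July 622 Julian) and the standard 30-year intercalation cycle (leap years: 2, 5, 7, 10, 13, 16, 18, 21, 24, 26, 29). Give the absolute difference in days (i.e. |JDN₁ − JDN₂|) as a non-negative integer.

JDN of the first date = 2228400.
JDN of the second date = 2228757.
|2228757 − 2228400| = 357.

357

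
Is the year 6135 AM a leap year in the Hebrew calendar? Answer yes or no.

yes

Hebrew year 6135 is year 17 of its 19-year Metonic cycle; leap years are at positions 3, 6, 8, 11, 14, 17, 19, so it is a leap year (13 months).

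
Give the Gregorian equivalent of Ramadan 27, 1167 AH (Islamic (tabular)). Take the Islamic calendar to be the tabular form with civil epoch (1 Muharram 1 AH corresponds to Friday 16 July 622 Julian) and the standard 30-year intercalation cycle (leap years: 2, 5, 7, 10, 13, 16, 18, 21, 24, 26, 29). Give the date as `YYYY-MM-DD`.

Both dates share Julian Day Number 2361894; in the Gregorian calendar that is 18 July 1754 CE.

1754-07-18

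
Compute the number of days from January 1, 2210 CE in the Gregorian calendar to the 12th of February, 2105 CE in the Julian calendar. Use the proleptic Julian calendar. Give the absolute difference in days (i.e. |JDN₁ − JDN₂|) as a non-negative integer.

First date → JDN 2528246; second date → JDN 2489952.
The interval is |2528246 − 2489952| = 38294 days.

38294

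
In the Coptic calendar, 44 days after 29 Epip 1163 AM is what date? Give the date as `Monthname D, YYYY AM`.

The starting date is JDN 2249778; 2249778 + 44 = 2249822.
JDN 2249822 corresponds to Thout 7, 1164 AM.

Thout 7, 1164 AM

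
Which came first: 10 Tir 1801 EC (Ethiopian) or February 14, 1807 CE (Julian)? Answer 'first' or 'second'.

second

The two dates have Julian Day Numbers 2381800 and 2381109 respectively.
Since 2381109 < 2381800, the second date comes first.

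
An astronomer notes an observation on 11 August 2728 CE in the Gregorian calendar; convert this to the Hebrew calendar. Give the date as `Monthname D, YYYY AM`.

Both dates share Julian Day Number 2717664; in the Hebrew calendar that is 13 Av 6488 AM.

Av 13, 6488 AM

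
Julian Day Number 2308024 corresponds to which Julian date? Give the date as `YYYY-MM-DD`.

JDN 2308024 is 20 January 1607 in the Gregorian calendar.
In the Julian calendar that day is 1607-01-10.

1607-01-10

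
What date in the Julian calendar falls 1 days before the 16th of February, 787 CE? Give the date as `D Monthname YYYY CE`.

The starting date is JDN 2008556; 2008556 − 1 = 2008555.
JDN 2008555 corresponds to 15 February 787 CE.

15 February 787 CE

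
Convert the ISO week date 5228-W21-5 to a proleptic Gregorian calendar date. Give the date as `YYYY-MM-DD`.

ISO week 1 of 5228 is the week containing the first Thursday of 5228.
Week 21, day 5 (Friday) lands on 5228-05-26.

5228-05-26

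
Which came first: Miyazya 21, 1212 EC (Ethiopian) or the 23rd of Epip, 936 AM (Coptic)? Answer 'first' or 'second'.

The two dates have Julian Day Numbers 2166769 and 2166861 respectively.
Since 2166769 < 2166861, the first date comes first.

first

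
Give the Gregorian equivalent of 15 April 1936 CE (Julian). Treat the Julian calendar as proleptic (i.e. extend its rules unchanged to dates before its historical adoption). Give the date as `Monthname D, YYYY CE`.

For dates in this range the Gregorian date is 13 days ahead of the Julian.
15 April 1936 Julian + 13 days → 28 April 1936 Gregorian.

April 28, 1936 CE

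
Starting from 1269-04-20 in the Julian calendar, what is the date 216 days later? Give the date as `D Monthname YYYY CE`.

Counting 216 days forward from JDN 2184670 reaches JDN 2184886, which is 22 November 1269 CE.

22 November 1269 CE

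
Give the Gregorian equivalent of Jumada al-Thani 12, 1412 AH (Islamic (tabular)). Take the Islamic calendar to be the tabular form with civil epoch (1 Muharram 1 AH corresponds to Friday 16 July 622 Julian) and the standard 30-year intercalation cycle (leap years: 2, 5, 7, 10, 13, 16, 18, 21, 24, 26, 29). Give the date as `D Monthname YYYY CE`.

19 December 1991 CE

Both dates share Julian Day Number 2448610; in the Gregorian calendar that is 19 December 1991 CE.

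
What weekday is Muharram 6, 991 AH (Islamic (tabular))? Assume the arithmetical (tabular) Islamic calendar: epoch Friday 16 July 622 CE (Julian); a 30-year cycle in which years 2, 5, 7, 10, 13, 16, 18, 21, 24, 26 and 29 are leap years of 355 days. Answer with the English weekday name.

Equivalently 30 January 1583 Gregorian, JDN 2299268.
Since JDN mod 7 = 6 (0 = Monday), the day is Sunday.

Sunday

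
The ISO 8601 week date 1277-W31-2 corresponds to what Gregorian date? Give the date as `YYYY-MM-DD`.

1277-08-03

ISO week 1 of 1277 is the week containing the first Thursday of 1277.
Week 31, day 2 (Tuesday) lands on 1277-08-03.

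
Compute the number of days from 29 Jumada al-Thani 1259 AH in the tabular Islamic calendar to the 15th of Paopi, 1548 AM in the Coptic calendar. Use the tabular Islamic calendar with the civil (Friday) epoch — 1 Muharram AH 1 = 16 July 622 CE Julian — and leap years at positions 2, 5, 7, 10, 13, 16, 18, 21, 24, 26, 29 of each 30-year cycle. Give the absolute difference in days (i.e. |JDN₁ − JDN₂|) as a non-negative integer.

JDN of the first date = 2394409.
JDN of the second date = 2390116.
|2390116 − 2394409| = 4293.

4293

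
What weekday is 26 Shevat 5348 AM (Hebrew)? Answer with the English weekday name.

Wednesday

This is JDN 2301119 (24 February 1588 Gregorian).
Since JDN mod 7 = 2 (0 = Monday), the day is Wednesday.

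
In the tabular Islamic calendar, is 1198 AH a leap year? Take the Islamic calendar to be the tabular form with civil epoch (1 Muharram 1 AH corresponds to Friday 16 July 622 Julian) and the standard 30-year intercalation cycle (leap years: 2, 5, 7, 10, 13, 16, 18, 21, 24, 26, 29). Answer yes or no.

Year 1198 AH is year 28 of its 30-year cycle; leap positions are 2, 5, 7, 10, 13, 16, 18, 21, 24, 26, 29, so it is a common year (354 days).

no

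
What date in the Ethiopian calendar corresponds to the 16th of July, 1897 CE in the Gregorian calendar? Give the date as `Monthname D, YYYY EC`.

Hamle 10, 1889 EC

Both dates share Julian Day Number 2414122; in the Ethiopian calendar that is 10 Hamle 1889 EC.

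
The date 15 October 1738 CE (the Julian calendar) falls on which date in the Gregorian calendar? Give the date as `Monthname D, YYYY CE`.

For dates in this range the Gregorian date is 11 days ahead of the Julian.
15 October 1738 Julian + 11 days → 26 October 1738 Gregorian.

October 26, 1738 CE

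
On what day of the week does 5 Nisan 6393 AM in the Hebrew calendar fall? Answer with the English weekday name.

Saturday

This is JDN 2682839 (6 April 2633 Gregorian).
2682839 ≡ 5 (mod 7); counting from Monday = 0 gives Saturday.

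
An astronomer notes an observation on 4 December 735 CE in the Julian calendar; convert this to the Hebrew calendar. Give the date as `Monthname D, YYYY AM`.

Kislev 15, 4496 AM

The source date corresponds to 8 December 735 in the proleptic Gregorian calendar (JDN 1989854).
That day falls on 15 Kislev 4496 AM in the Hebrew calendar.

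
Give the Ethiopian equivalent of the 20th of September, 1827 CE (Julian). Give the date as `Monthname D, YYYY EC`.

Julian Day Number of the source date = 2388632.
Converting JDN 2388632 to the Ethiopian calendar gives 22 Meskerem 1820 EC.

Meskerem 22, 1820 EC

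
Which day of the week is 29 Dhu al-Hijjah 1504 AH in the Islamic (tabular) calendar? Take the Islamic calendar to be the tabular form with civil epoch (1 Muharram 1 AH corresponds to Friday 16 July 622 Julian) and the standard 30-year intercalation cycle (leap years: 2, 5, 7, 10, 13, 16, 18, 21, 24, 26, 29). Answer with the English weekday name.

Friday

This is JDN 2481406 (3 October 2081 Gregorian).
Since JDN mod 7 = 4 (0 = Monday), the day is Friday.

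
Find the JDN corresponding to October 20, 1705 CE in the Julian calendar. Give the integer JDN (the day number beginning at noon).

In the Gregorian calendar the same day is 31 October 1705.
JDN 2299161 is 15 October 1582 CE (Gregorian); the target day is +44941 days from there, so JDN = 2344102.

2344102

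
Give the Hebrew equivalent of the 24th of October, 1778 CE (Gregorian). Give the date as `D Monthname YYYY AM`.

3 Cheshvan 5539 AM

Both dates share Julian Day Number 2370758; in the Hebrew calendar that is 3 Cheshvan 5539 AM.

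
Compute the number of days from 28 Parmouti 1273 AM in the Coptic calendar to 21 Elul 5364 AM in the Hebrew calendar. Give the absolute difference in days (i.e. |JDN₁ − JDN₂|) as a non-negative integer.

17303

First date → JDN 2289865; second date → JDN 2307168.
The interval is |2289865 − 2307168| = 17303 days.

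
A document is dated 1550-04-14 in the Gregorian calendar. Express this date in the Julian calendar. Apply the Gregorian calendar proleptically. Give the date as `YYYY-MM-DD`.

For dates in this range the Gregorian date is 10 days ahead of the Julian.
14 April 1550 Gregorian − 10 days → 4 April 1550 Julian.

1550-04-04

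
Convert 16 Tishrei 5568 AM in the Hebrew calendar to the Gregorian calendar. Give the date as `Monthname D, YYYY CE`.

Julian Day Number of the source date = 2381343.
Converting JDN 2381343 to the Gregorian calendar gives 18 October 1807 CE.

October 18, 1807 CE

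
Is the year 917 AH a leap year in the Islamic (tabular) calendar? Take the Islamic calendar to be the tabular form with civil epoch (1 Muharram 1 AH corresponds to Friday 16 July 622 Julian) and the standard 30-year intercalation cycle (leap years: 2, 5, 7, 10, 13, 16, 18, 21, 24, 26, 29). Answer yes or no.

Year 917 AH is year 17 of its 30-year cycle; leap positions are 2, 5, 7, 10, 13, 16, 18, 21, 24, 26, 29, so it is a common year (354 days).

no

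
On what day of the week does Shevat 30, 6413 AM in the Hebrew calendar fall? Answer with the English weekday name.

In the Gregorian calendar this is 20 February 2653 (JDN 2690099).
2690099 ≡ 6 (mod 7); counting from Monday = 0 gives Sunday.

Sunday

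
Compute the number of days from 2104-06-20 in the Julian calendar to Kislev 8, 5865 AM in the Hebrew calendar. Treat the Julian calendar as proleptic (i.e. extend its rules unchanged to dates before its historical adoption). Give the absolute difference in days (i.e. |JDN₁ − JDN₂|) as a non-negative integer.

First date → JDN 2489715; second date → JDN 2489860.
The interval is |2489715 − 2489860| = 145 days.

145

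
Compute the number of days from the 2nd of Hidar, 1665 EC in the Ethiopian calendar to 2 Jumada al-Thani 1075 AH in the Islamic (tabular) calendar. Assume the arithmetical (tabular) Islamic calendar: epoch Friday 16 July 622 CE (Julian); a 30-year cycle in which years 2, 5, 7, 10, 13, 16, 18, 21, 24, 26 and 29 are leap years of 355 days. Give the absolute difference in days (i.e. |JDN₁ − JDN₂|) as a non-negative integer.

2879

JDN of the first date = 2332058.
JDN of the second date = 2329179.
|2329179 − 2332058| = 2879.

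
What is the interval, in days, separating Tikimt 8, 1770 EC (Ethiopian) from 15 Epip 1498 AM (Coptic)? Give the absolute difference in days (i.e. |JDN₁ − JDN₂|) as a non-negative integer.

JDN of the first date = 2370385.
JDN of the second date = 2372123.
|2372123 − 2370385| = 1738.

1738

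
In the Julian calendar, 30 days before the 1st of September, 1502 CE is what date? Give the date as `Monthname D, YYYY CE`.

August 2, 1502 CE

JDN of the 1st of September, 1502 CE = 2269907.
2269907 − 30 = 2269877.
JDN 2269877 in the Julian calendar is August 2, 1502 CE.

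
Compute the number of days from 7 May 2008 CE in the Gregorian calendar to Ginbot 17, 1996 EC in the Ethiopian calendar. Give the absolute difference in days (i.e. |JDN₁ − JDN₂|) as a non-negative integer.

First date → JDN 2454594; second date → JDN 2453151.
The interval is |2454594 − 2453151| = 1443 days.

1443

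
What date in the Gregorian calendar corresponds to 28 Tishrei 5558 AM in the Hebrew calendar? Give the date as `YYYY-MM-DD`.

Both dates share Julian Day Number 2377692; in the Gregorian calendar that is 18 October 1797 CE.

1797-10-18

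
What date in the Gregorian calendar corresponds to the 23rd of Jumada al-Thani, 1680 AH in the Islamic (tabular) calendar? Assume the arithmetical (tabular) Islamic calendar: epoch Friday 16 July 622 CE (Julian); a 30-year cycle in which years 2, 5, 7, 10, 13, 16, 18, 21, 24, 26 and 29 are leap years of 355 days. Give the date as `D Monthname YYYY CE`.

7 January 2252 CE

Both dates share Julian Day Number 2543592; in the Gregorian calendar that is 7 January 2252 CE.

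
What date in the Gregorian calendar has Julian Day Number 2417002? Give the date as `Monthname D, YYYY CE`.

June 5, 1905 CE

JDN 2451545 is 1 Jan 2000; 2417002 is −34543 days from there.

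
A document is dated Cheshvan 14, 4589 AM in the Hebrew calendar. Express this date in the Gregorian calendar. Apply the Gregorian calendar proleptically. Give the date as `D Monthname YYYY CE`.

Both dates share Julian Day Number 2023785; in the Gregorian calendar that is 31 October 828 CE.

31 October 828 CE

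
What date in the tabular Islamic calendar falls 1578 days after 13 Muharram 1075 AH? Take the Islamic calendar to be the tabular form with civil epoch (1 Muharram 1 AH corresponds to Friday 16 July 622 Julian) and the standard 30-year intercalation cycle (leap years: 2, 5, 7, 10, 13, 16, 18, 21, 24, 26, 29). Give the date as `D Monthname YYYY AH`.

The starting date is JDN 2329042; 2329042 + 1578 = 2330620.
JDN 2330620 corresponds to 26 Jumada al-Thani 1079 AH.

26 Jumada al-Thani 1079 AH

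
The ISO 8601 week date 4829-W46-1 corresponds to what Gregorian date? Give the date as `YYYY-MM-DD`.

ISO week 1 of 4829 is the week containing the first Thursday of 4829.
Week 46, day 1 (Monday) lands on 4829-11-12.

4829-11-12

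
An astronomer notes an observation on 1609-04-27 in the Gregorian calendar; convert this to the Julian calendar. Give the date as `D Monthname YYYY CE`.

At this point the Julian calendar is 10 days behind the Gregorian.
27 April 1609 Gregorian − 10 days → 17 April 1609 Julian.

17 April 1609 CE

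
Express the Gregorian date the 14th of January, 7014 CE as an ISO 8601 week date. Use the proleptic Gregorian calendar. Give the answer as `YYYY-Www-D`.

The weekday is Friday (ISO weekday 5).
That Friday belongs to ISO week 2 of ISO year 7014.

7014-W02-5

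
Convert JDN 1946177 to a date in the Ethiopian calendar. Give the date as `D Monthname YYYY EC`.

The proleptic Gregorian equivalent of JDN 1946177 is 8 May 616.
In the Ethiopian calendar that day is 10 Ginbot 608 EC.

10 Ginbot 608 EC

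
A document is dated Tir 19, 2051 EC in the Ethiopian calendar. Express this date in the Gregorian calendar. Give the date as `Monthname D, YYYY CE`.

Both dates share Julian Day Number 2473121; in the Gregorian calendar that is 27 January 2059 CE.

January 27, 2059 CE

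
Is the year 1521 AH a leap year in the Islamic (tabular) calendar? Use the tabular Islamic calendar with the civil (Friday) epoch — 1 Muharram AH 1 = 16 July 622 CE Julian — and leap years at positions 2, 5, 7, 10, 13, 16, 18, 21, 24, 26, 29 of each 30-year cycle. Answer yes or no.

Year 1521 AH is year 21 of its 30-year cycle; leap positions are 2, 5, 7, 10, 13, 16, 18, 21, 24, 26, 29, so it is a leap year (355 days).

yes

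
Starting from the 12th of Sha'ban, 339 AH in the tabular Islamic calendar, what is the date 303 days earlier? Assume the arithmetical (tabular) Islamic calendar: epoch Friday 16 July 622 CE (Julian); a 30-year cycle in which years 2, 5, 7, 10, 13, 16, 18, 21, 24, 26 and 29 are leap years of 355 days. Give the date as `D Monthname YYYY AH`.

4 Shawwal 338 AH

JDN of the 12th of Sha'ban, 339 AH = 2068434.
2068434 − 303 = 2068131.
JDN 2068131 in the tabular Islamic calendar is 4 Shawwal 338 AH.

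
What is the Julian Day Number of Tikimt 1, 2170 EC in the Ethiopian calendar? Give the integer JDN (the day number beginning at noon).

2516478

In the Gregorian calendar the same day is 12 October 2177.
JDN 2299161 is 15 October 1582 CE (Gregorian); the target day is +217317 days from there, so JDN = 2516478.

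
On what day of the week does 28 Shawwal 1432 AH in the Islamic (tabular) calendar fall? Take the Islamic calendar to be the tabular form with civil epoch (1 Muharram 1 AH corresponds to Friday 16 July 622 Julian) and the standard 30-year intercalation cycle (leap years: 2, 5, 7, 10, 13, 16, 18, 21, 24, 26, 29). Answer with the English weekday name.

This is JDN 2455832 (27 September 2011 Gregorian).
JDN 2455832 mod 7 = 1, and JDN 0 was a Monday, so this is a Tuesday.

Tuesday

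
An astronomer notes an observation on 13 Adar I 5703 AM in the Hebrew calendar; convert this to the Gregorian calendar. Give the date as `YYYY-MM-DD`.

1943-02-18

Both dates share Julian Day Number 2430774; in the Gregorian calendar that is 18 February 1943 CE.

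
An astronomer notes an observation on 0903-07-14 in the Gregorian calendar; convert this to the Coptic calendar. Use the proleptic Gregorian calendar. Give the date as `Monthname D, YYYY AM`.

Both dates share Julian Day Number 2051068; in the Coptic calendar that is 15 Epip 619 AM.

Epip 15, 619 AM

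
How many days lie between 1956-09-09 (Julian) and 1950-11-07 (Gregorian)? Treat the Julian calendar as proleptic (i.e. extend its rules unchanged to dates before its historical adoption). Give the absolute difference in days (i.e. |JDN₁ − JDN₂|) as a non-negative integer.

2146

JDN of the first date = 2435739.
JDN of the second date = 2433593.
|2433593 − 2435739| = 2146.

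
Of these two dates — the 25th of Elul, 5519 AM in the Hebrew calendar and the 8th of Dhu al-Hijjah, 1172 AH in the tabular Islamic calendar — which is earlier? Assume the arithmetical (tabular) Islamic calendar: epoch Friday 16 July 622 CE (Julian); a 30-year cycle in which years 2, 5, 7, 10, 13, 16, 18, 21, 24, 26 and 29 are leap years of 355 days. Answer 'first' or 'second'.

second

Converting both to JDN: 2363781 vs 2363735; the smaller is the second.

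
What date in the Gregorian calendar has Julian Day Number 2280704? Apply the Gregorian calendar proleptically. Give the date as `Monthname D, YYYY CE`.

April 3, 1532 CE

Counting from JDN 2299161 = 15 Oct 1582 gives an offset of -18457 days.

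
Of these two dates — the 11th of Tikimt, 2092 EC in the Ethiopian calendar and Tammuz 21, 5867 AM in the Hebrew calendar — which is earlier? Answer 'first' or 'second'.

first

First date → JDN 2487999; second date → JDN 2490819.
JDN 2487999 < JDN 2490819, so the first date is earlier.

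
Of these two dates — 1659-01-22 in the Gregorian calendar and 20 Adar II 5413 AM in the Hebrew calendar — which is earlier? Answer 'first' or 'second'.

second

First date → JDN 2327019; second date → JDN 2324884.
JDN 2324884 < JDN 2327019, so the second date is earlier.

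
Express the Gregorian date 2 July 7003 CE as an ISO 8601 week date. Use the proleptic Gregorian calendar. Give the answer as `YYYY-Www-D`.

The weekday is Saturday (ISO weekday 6).
That Saturday belongs to ISO week 26 of ISO year 7003.

7003-W26-6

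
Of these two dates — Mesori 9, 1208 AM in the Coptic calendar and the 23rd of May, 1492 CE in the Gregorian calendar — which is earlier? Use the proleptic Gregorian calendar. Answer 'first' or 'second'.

Converting both to JDN: 2266225 vs 2266145; the smaller is the second.

second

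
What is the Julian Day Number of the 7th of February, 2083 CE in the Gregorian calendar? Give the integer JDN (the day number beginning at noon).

JDN 2400001 is 17 November 1858 CE (Gregorian), MJD 0; the target day is +81897 days from there, so JDN = 2481898.

2481898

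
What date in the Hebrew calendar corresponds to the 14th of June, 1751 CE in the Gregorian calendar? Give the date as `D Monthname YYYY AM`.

21 Sivan 5511 AM

Julian Day Number of the source date = 2360764.
Converting JDN 2360764 to the Hebrew calendar gives 21 Sivan 5511 AM.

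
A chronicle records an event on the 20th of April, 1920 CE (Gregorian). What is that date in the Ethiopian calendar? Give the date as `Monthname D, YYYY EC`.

Julian Day Number of the source date = 2422435.
Converting JDN 2422435 to the Ethiopian calendar gives 12 Miyazya 1912 EC.

Miyazya 12, 1912 EC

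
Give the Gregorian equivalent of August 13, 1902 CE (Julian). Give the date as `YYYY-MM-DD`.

1902-08-26

At this point the Julian calendar is 13 days behind the Gregorian.
13 August 1902 Julian + 13 days → 26 August 1902 Gregorian.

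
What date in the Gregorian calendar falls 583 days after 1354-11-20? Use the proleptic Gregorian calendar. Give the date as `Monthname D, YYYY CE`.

June 25, 1356 CE

The starting date is JDN 2215922; 2215922 + 583 = 2216505.
JDN 2216505 corresponds to June 25, 1356 CE.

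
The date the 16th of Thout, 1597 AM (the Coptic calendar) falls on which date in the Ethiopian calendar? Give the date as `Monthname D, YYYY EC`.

Meskerem 16, 1873 EC

Julian Day Number of the source date = 2407984.
Converting JDN 2407984 to the Ethiopian calendar gives 16 Meskerem 1873 EC.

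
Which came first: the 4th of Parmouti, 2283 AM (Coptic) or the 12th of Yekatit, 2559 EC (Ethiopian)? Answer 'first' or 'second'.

second

Converting both to JDN: 2658743 vs 2658691; the smaller is the second.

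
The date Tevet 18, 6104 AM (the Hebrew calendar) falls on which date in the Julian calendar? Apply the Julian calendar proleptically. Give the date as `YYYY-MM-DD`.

2343-12-20

Both dates share Julian Day Number 2577192; in the Julian calendar that is 20 December 2343 CE.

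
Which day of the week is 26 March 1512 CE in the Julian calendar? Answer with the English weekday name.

Friday

Equivalently 5 April 1512 Gregorian, JDN 2273401.
JDN 2273401 mod 7 = 4, and JDN 0 was a Monday, so this is a Friday.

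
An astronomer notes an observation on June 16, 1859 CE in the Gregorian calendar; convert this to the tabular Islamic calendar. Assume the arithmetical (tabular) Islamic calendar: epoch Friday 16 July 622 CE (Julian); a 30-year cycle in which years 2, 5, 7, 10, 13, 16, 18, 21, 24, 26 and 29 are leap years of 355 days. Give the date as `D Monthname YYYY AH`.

15 Dhu al-Qa'dah 1275 AH

Both dates share Julian Day Number 2400212; in the tabular Islamic calendar that is 15 Dhu al-Qa'dah 1275 AH.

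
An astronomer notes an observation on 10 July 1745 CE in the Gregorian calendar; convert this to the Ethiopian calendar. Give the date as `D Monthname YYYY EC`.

5 Hamle 1737 EC

Julian Day Number of the source date = 2358599.
Converting JDN 2358599 to the Ethiopian calendar gives 5 Hamle 1737 EC.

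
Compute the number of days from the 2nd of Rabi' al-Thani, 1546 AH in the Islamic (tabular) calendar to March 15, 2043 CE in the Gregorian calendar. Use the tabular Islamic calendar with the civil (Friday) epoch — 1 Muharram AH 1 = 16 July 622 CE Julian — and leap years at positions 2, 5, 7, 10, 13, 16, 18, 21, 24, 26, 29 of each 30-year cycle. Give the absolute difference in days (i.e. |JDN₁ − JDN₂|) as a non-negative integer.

28702

JDN of the first date = 2496026.
JDN of the second date = 2467324.
|2467324 − 2496026| = 28702.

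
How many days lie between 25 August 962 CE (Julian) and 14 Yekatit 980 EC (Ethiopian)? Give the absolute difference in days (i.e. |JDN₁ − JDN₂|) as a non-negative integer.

9299

First date → JDN 2072665; second date → JDN 2081964.
The interval is |2072665 − 2081964| = 9299 days.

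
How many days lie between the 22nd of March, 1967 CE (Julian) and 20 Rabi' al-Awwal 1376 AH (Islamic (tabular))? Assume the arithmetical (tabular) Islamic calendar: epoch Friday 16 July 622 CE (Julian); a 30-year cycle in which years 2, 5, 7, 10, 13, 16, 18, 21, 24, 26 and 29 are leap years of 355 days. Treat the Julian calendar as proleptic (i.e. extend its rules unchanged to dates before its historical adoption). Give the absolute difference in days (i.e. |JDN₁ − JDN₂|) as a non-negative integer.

JDN of the first date = 2439585.
JDN of the second date = 2435772.
|2435772 − 2439585| = 3813.

3813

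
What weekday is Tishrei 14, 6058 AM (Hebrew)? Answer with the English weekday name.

In the Gregorian calendar this is 1 October 2297 (JDN 2560296).
Since JDN mod 7 = 4 (0 = Monday), the day is Friday.

Friday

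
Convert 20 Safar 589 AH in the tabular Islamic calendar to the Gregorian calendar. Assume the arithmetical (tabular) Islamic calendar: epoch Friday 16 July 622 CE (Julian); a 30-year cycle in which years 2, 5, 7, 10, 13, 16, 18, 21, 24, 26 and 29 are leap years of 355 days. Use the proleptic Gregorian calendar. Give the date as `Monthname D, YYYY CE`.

March 4, 1193 CE

Both dates share Julian Day Number 2156857; in the Gregorian calendar that is 4 March 1193 CE.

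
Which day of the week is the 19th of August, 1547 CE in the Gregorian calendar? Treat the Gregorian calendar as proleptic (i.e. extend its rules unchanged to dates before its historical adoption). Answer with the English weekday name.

Tuesday

JDN 2286320 mod 7 = 1, and JDN 0 was a Monday, so this is a Tuesday.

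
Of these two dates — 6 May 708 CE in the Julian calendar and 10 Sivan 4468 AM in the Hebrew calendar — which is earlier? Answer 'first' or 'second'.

first

First date → JDN 1979781; second date → JDN 1979809.
JDN 1979781 < JDN 1979809, so the first date is earlier.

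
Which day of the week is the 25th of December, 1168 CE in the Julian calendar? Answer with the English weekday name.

In the proleptic Gregorian calendar this is 1 January 1169 (JDN 2148029).
2148029 ≡ 2 (mod 7); counting from Monday = 0 gives Wednesday.

Wednesday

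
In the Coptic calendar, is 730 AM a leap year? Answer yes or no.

no

730 mod 4 = 2; in the Coptic calendar a year is leap when year mod 4 = 3, so it is a common year.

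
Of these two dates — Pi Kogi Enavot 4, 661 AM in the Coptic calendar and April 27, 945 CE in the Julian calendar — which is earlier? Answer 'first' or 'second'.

second

Converting both to JDN: 2066458 vs 2066336; the smaller is the second.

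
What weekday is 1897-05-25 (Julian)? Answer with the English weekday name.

Sunday

Equivalently 6 June 1897 Gregorian, JDN 2414082.
2414082 ≡ 6 (mod 7); counting from Monday = 0 gives Sunday.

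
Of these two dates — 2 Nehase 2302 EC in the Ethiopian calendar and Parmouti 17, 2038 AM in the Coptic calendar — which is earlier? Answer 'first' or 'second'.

first

The two dates have Julian Day Numbers 2564992 and 2569270 respectively.
Since 2564992 < 2569270, the first date comes first.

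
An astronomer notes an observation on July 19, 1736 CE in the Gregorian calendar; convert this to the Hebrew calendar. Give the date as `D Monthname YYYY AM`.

Julian Day Number of the source date = 2355321.
Converting JDN 2355321 to the Hebrew calendar gives 11 Av 5496 AM.

11 Av 5496 AM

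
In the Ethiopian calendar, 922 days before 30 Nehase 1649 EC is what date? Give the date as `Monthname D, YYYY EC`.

Counting 922 days back from JDN 2326512 reaches JDN 2325590, which is Yekatit 19, 1647 EC.

Yekatit 19, 1647 EC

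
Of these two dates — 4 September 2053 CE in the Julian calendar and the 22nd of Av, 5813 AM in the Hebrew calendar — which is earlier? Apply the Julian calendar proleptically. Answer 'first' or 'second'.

second

The two dates have Julian Day Numbers 2471163 and 2471121 respectively.
Since 2471121 < 2471163, the second date comes first.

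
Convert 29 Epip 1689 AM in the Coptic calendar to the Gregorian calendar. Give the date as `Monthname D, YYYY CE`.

August 5, 1973 CE

Both dates share Julian Day Number 2441900; in the Gregorian calendar that is 5 August 1973 CE.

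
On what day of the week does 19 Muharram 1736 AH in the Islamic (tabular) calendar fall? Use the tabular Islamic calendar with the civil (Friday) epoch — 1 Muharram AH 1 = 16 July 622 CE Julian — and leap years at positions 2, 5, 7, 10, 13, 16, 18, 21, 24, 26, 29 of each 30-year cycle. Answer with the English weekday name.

In the Gregorian calendar this is 7 December 2305 (JDN 2563284).
Since JDN mod 7 = 3 (0 = Monday), the day is Thursday.

Thursday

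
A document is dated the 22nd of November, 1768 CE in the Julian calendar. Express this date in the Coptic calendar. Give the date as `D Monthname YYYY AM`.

Julian Day Number of the source date = 2367146.
Converting JDN 2367146 to the Coptic calendar gives 26 Hathor 1485 AM.

26 Hathor 1485 AM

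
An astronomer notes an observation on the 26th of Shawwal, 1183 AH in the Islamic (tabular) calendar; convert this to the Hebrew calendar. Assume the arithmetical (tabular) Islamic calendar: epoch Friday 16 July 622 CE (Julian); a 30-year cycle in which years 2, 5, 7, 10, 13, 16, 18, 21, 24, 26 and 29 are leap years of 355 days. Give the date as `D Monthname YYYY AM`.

27 Shevat 5530 AM

Both dates share Julian Day Number 2367592; in the Hebrew calendar that is 27 Shevat 5530 AM.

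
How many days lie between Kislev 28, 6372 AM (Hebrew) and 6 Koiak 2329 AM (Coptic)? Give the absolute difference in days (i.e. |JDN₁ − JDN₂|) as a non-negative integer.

JDN of the first date = 2675067.
JDN of the second date = 2675427.
|2675427 − 2675067| = 360.

360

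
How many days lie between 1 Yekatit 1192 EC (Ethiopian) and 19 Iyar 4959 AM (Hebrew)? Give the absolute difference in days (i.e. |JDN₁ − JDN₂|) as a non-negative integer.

255

JDN of the first date = 2159384.
JDN of the second date = 2159129.
|2159129 − 2159384| = 255.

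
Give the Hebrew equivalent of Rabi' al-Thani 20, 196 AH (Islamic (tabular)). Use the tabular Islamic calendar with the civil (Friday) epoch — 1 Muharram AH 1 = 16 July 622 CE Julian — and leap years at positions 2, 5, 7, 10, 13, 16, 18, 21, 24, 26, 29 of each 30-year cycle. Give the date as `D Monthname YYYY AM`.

Julian Day Number of the source date = 2017649.
Converting JDN 2017649 to the Hebrew calendar gives 20 Tevet 4572 AM.

20 Tevet 4572 AM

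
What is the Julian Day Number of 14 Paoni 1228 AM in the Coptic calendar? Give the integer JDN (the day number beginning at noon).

In the proleptic Gregorian calendar the same day is 18 June 1512.
JDN 2299161 is 15 October 1582 CE (Gregorian); the target day is −25686 days from there, so JDN = 2273475.

2273475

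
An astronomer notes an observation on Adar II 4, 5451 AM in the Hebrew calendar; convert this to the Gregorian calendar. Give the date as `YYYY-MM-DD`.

1691-03-05

Julian Day Number of the source date = 2338749.
Converting JDN 2338749 to the Gregorian calendar gives 5 March 1691 CE.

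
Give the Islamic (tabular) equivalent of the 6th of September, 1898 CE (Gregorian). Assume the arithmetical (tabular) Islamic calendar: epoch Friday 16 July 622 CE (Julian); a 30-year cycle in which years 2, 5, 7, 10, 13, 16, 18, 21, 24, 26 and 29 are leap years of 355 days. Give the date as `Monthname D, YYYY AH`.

Rabi' al-Thani 19, 1316 AH

Julian Day Number of the source date = 2414539.
Converting JDN 2414539 to the tabular Islamic calendar gives 19 Rabi' al-Thani 1316 AH.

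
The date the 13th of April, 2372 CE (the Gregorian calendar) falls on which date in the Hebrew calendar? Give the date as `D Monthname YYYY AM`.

Both dates share Julian Day Number 2587518; in the Hebrew calendar that is 8 Nisan 6132 AM.

8 Nisan 6132 AM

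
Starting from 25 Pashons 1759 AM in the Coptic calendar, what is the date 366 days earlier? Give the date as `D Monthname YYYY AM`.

JDN of 25 Pashons 1759 AM = 2467403.
2467403 − 366 = 2467037.
JDN 2467037 in the Coptic calendar is 24 Pashons 1758 AM.

24 Pashons 1758 AM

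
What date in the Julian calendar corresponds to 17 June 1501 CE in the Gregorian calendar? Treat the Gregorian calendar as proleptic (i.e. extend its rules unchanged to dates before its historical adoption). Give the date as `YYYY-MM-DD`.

At this point the Julian calendar is 10 days behind the Gregorian.
17 June 1501 Gregorian − 10 days → 7 June 1501 Julian.

1501-06-07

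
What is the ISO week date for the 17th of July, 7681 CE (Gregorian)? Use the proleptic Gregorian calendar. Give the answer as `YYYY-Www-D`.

7681-W29-4

The weekday is Thursday (ISO weekday 4).
That Thursday belongs to ISO week 29 of ISO year 7681.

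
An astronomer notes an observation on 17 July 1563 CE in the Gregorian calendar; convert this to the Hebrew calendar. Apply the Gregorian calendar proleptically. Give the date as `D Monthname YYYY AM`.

Both dates share Julian Day Number 2292131; in the Hebrew calendar that is 16 Tammuz 5323 AM.

16 Tammuz 5323 AM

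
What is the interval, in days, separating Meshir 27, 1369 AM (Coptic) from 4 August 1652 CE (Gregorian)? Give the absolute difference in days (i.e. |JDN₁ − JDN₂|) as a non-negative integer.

JDN of the first date = 2324868.
JDN of the second date = 2324657.
|2324657 − 2324868| = 211.

211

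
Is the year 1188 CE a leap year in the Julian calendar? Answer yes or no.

1188 mod 4 = 0, so it is a leap year in the Julian calendar.

yes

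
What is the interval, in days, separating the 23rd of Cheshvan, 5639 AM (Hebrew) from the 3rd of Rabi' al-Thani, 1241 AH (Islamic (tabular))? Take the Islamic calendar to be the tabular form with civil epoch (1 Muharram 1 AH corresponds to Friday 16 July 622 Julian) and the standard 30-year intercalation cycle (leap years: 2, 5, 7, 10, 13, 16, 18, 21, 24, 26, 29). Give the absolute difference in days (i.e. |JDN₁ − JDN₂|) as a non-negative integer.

JDN of the first date = 2407308.
JDN of the second date = 2387946.
|2387946 − 2407308| = 19362.

19362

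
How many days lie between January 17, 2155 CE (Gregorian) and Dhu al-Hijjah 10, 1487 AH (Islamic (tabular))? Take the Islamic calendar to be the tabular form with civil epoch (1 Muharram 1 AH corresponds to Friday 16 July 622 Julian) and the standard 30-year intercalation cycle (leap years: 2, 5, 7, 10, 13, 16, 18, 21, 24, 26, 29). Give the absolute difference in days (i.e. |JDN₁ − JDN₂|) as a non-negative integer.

32811

First date → JDN 2508174; second date → JDN 2475363.
The interval is |2508174 − 2475363| = 32811 days.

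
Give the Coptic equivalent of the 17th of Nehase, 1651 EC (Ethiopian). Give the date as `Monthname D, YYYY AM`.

Mesori 17, 1375 AM

The source date corresponds to 20 August 1659 in the Gregorian calendar (JDN 2327229).
That day falls on 17 Mesori 1375 AM in the Coptic calendar.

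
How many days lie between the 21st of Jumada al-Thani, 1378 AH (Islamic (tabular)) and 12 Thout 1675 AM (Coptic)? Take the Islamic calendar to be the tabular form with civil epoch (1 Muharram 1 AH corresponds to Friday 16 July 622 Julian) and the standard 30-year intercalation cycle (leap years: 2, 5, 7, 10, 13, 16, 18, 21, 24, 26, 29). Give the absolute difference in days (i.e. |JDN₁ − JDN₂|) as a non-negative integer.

102

First date → JDN 2436571; second date → JDN 2436469.
The interval is |2436571 − 2436469| = 102 days.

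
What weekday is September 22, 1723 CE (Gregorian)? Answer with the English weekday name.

Wednesday

JDN 2350637 mod 7 = 2, and JDN 0 was a Monday, so this is a Wednesday.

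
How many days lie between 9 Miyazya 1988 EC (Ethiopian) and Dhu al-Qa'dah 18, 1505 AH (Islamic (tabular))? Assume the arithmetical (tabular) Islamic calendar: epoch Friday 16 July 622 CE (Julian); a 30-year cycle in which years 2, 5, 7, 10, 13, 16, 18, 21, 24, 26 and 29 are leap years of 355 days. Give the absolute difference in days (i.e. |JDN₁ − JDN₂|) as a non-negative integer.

First date → JDN 2450191; second date → JDN 2481719.
The interval is |2450191 − 2481719| = 31528 days.

31528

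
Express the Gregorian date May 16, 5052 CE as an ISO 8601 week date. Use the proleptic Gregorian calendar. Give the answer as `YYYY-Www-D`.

The weekday is Sunday (ISO weekday 7).
That Sunday belongs to ISO week 20 of ISO year 5052.

5052-W20-7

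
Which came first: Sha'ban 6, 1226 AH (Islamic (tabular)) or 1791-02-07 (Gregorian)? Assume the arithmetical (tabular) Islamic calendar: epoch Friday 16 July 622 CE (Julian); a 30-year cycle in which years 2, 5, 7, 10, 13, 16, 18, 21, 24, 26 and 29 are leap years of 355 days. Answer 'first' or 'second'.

Converting both to JDN: 2382751 vs 2375247; the smaller is the second.

second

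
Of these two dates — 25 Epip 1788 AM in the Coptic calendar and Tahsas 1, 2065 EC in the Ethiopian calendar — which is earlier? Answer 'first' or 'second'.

first

The two dates have Julian Day Numbers 2478056 and 2478187 respectively.
Since 2478056 < 2478187, the first date comes first.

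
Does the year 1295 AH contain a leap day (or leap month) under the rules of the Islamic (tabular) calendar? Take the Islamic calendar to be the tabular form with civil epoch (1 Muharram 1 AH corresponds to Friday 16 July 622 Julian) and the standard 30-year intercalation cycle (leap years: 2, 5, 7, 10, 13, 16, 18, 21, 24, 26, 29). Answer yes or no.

yes

Year 1295 AH is year 5 of its 30-year cycle; leap positions are 2, 5, 7, 10, 13, 16, 18, 21, 24, 26, 29, so it is a leap year (355 days).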